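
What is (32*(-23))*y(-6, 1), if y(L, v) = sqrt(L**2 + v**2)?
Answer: -736*sqrt(37) ≈ -4476.9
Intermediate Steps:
(32*(-23))*y(-6, 1) = (32*(-23))*sqrt((-6)**2 + 1**2) = -736*sqrt(36 + 1) = -736*sqrt(37)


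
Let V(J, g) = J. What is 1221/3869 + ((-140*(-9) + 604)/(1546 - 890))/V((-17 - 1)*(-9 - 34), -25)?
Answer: 78395905/245557692 ≈ 0.31926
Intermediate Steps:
1221/3869 + ((-140*(-9) + 604)/(1546 - 890))/V((-17 - 1)*(-9 - 34), -25) = 1221/3869 + ((-140*(-9) + 604)/(1546 - 890))/(((-17 - 1)*(-9 - 34))) = 1221*(1/3869) + ((1260 + 604)/656)/((-18*(-43))) = 1221/3869 + (1864*(1/656))/774 = 1221/3869 + (233/82)*(1/774) = 1221/3869 + 233/63468 = 78395905/245557692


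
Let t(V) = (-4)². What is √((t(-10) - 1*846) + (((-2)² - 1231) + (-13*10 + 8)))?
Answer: I*√2179 ≈ 46.68*I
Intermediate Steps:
t(V) = 16
√((t(-10) - 1*846) + (((-2)² - 1231) + (-13*10 + 8))) = √((16 - 1*846) + (((-2)² - 1231) + (-13*10 + 8))) = √((16 - 846) + ((4 - 1231) + (-130 + 8))) = √(-830 + (-1227 - 122)) = √(-830 - 1349) = √(-2179) = I*√2179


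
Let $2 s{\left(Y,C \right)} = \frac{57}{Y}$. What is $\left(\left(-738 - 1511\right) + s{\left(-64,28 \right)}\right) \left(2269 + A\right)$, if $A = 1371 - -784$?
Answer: $- \frac{159224737}{16} \approx -9.9516 \cdot 10^{6}$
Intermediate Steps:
$s{\left(Y,C \right)} = \frac{57}{2 Y}$ ($s{\left(Y,C \right)} = \frac{57 \frac{1}{Y}}{2} = \frac{57}{2 Y}$)
$A = 2155$ ($A = 1371 + 784 = 2155$)
$\left(\left(-738 - 1511\right) + s{\left(-64,28 \right)}\right) \left(2269 + A\right) = \left(\left(-738 - 1511\right) + \frac{57}{2 \left(-64\right)}\right) \left(2269 + 2155\right) = \left(-2249 + \frac{57}{2} \left(- \frac{1}{64}\right)\right) 4424 = \left(-2249 - \frac{57}{128}\right) 4424 = \left(- \frac{287929}{128}\right) 4424 = - \frac{159224737}{16}$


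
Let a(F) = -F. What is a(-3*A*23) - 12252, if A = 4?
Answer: -11976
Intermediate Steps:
a(-3*A*23) - 12252 = -(-3*4)*23 - 12252 = -(-12)*23 - 12252 = -1*(-276) - 12252 = 276 - 12252 = -11976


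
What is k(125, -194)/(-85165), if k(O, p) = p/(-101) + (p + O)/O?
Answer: -17281/1075208125 ≈ -1.6072e-5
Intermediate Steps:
k(O, p) = -p/101 + (O + p)/O (k(O, p) = p*(-1/101) + (O + p)/O = -p/101 + (O + p)/O)
k(125, -194)/(-85165) = (1 - 1/101*(-194) - 194/125)/(-85165) = (1 + 194/101 - 194*1/125)*(-1/85165) = (1 + 194/101 - 194/125)*(-1/85165) = (17281/12625)*(-1/85165) = -17281/1075208125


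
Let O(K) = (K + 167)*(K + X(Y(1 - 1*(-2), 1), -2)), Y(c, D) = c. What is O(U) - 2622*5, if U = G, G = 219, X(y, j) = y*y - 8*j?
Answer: 81074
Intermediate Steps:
X(y, j) = y² - 8*j
U = 219
O(K) = (25 + K)*(167 + K) (O(K) = (K + 167)*(K + ((1 - 1*(-2))² - 8*(-2))) = (167 + K)*(K + ((1 + 2)² + 16)) = (167 + K)*(K + (3² + 16)) = (167 + K)*(K + (9 + 16)) = (167 + K)*(K + 25) = (167 + K)*(25 + K) = (25 + K)*(167 + K))
O(U) - 2622*5 = (4175 + 219² + 192*219) - 2622*5 = (4175 + 47961 + 42048) - 1*13110 = 94184 - 13110 = 81074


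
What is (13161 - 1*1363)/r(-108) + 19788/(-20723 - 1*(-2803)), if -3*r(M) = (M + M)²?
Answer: -2027981/1088640 ≈ -1.8629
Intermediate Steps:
r(M) = -4*M²/3 (r(M) = -(M + M)²/3 = -4*M²/3)
(13161 - 1*1363)/r(-108) + 19788/(-20723 - 1*(-2803)) = (13161 - 1*1363)/((-4/3*(-108)²)) + 19788/(-20723 - 1*(-2803)) = (13161 - 1363)/((-4/3*11664)) + 19788/(-20723 + 2803) = 11798/(-15552) + 19788/(-17920) = 11798*(-1/15552) + 19788*(-1/17920) = -5899/7776 - 4947/4480 = -2027981/1088640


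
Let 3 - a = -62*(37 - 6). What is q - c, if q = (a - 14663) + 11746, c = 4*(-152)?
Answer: -384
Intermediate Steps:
c = -608
a = 1925 (a = 3 - (-62)*(37 - 6) = 3 - (-62)*31 = 3 - 1*(-1922) = 3 + 1922 = 1925)
q = -992 (q = (1925 - 14663) + 11746 = -12738 + 11746 = -992)
q - c = -992 - 1*(-608) = -992 + 608 = -384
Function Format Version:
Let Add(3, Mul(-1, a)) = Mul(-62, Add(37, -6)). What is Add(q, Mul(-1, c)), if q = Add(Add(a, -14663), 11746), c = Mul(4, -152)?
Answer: -384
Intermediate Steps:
c = -608
a = 1925 (a = Add(3, Mul(-1, Mul(-62, Add(37, -6)))) = Add(3, Mul(-1, Mul(-62, 31))) = Add(3, Mul(-1, -1922)) = Add(3, 1922) = 1925)
q = -992 (q = Add(Add(1925, -14663), 11746) = Add(-12738, 11746) = -992)
Add(q, Mul(-1, c)) = Add(-992, Mul(-1, -608)) = Add(-992, 608) = -384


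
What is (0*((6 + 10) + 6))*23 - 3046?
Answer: -3046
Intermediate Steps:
(0*((6 + 10) + 6))*23 - 3046 = (0*(16 + 6))*23 - 3046 = (0*22)*23 - 3046 = 0*23 - 3046 = 0 - 3046 = -3046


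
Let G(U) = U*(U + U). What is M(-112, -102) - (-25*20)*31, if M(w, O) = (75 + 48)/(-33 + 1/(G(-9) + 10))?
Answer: 87941344/5675 ≈ 15496.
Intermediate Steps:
G(U) = 2*U² (G(U) = U*(2*U) = 2*U²)
M(w, O) = -21156/5675 (M(w, O) = (75 + 48)/(-33 + 1/(2*(-9)² + 10)) = 123/(-33 + 1/(2*81 + 10)) = 123/(-33 + 1/(162 + 10)) = 123/(-33 + 1/172) = 123/(-5675/172) = 123*(-172/5675) = -21156/5675)
M(-112, -102) - (-25*20)*31 = -21156/5675 - (-25*20)*31 = -21156/5675 - (-500)*31 = -21156/5675 - 1*(-15500) = -21156/5675 + 15500 = 87941344/5675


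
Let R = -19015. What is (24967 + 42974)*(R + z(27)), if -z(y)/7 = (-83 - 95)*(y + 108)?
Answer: 10136457495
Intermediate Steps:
z(y) = 134568 + 1246*y (z(y) = -7*(-83 - 95)*(y + 108) = -(-1246)*(108 + y) = -7*(-19224 - 178*y) = 134568 + 1246*y)
(24967 + 42974)*(R + z(27)) = (24967 + 42974)*(-19015 + (134568 + 1246*27)) = 67941*(-19015 + (134568 + 33642)) = 67941*(-19015 + 168210) = 67941*149195 = 10136457495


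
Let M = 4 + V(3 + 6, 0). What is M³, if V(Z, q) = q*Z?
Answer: 64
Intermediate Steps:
V(Z, q) = Z*q
M = 4 (M = 4 + (3 + 6)*0 = 4 + 9*0 = 4 + 0 = 4)
M³ = 4³ = 64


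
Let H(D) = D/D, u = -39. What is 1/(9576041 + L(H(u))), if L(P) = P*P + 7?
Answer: 1/9576049 ≈ 1.0443e-7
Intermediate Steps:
H(D) = 1
L(P) = 7 + P² (L(P) = P² + 7 = 7 + P²)
1/(9576041 + L(H(u))) = 1/(9576041 + (7 + 1²)) = 1/(9576041 + (7 + 1)) = 1/(9576041 + 8) = 1/9576049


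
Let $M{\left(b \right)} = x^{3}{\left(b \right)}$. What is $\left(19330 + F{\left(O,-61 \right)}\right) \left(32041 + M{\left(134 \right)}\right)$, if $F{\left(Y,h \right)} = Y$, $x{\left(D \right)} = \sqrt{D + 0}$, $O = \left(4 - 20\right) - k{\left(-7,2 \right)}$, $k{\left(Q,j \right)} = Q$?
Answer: $619064161 + 2589014 \sqrt{134} \approx 6.4903 \cdot 10^{8}$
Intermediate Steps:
$O = -9$ ($O = \left(4 - 20\right) - -7 = \left(4 - 20\right) + 7 = -16 + 7 = -9$)
$x{\left(D \right)} = \sqrt{D}$
$M{\left(b \right)} = b^{\frac{3}{2}}$ ($M{\left(b \right)} = \left(\sqrt{b}\right)^{3} = b^{\frac{3}{2}}$)
$\left(19330 + F{\left(O,-61 \right)}\right) \left(32041 + M{\left(134 \right)}\right) = \left(19330 - 9\right) \left(32041 + 134^{\frac{3}{2}}\right) = 19321 \left(32041 + 134 \sqrt{134}\right) = 619064161 + 2589014 \sqrt{134}$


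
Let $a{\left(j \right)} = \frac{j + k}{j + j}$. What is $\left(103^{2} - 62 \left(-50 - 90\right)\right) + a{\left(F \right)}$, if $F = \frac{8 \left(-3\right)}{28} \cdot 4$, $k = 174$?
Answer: $\frac{154113}{8} \approx 19264.0$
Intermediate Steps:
$F = - \frac{24}{7}$ ($F = \left(-24\right) \frac{1}{28} \cdot 4 = \left(- \frac{6}{7}\right) 4 = - \frac{24}{7} \approx -3.4286$)
$a{\left(j \right)} = \frac{174 + j}{2 j}$ ($a{\left(j \right)} = \frac{j + 174}{j + j} = \frac{174 + j}{2 j}$)
$\left(103^{2} - 62 \left(-50 - 90\right)\right) + a{\left(F \right)} = \left(103^{2} - 62 \left(-50 - 90\right)\right) + \frac{174 - \frac{24}{7}}{2 \left(- \frac{24}{7}\right)} = \left(10609 - -8680\right) + \frac{1}{2} \left(- \frac{7}{24}\right) \frac{1194}{7} = \left(10609 + 8680\right) - \frac{199}{8} = 19289 - \frac{199}{8} = \frac{154113}{8}$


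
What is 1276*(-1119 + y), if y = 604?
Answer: -657140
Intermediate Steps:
1276*(-1119 + y) = 1276*(-1119 + 604) = 1276*(-515) = -657140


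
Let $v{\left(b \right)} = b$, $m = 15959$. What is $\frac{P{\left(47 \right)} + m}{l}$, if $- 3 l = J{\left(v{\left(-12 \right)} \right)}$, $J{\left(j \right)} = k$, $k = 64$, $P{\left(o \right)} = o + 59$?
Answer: $- \frac{48195}{64} \approx -753.05$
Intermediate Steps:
$P{\left(o \right)} = 59 + o$
$J{\left(j \right)} = 64$
$l = - \frac{64}{3}$ ($l = \left(- \frac{1}{3}\right) 64 = - \frac{64}{3} \approx -21.333$)
$\frac{P{\left(47 \right)} + m}{l} = \frac{\left(59 + 47\right) + 15959}{- \frac{64}{3}} = \left(106 + 15959\right) \left(- \frac{3}{64}\right) = 16065 \left(- \frac{3}{64}\right) = - \frac{48195}{64}$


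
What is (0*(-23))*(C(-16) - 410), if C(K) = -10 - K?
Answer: 0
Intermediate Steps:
(0*(-23))*(C(-16) - 410) = (0*(-23))*((-10 - 1*(-16)) - 410) = 0*((-10 + 16) - 410) = 0*(6 - 410) = 0*(-404) = 0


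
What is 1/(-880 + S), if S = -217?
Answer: -1/1097 ≈ -0.00091158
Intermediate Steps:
1/(-880 + S) = 1/(-880 - 217) = 1/(-1097) = -1/1097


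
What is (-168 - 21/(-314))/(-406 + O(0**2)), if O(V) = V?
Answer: 7533/18212 ≈ 0.41363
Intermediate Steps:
(-168 - 21/(-314))/(-406 + O(0**2)) = (-168 - 21/(-314))/(-406 + 0**2) = (-168 - 21*(-1/314))/(-406 + 0) = (-168 + 21/314)/(-406) = -52731/314*(-1/406) = 7533/18212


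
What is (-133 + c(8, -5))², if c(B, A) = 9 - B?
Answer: 17424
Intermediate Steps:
(-133 + c(8, -5))² = (-133 + (9 - 1*8))² = (-133 + (9 - 8))² = (-133 + 1)² = (-132)² = 17424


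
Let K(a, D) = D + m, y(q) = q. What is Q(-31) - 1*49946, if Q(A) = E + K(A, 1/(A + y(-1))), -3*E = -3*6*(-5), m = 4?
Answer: -1599105/32 ≈ -49972.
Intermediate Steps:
K(a, D) = 4 + D (K(a, D) = D + 4 = 4 + D)
E = -30 (E = -(-3*6)*(-5)/3 = -(-6)*(-5) = -⅓*90 = -30)
Q(A) = -26 + 1/(-1 + A) (Q(A) = -30 + (4 + 1/(A - 1)) = -30 + (4 + 1/(-1 + A)) = -26 + 1/(-1 + A))
Q(-31) - 1*49946 = (27 - 26*(-31))/(-1 - 31) - 1*49946 = (27 + 806)/(-32) - 49946 = -1/32*833 - 49946 = -833/32 - 49946 = -1599105/32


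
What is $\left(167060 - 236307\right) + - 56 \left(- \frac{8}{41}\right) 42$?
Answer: $- \frac{2820311}{41} \approx -68788.0$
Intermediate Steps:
$\left(167060 - 236307\right) + - 56 \left(- \frac{8}{41}\right) 42 = -69247 + - 56 \left(\left(-8\right) \frac{1}{41}\right) 42 = -69247 + \left(-56\right) \left(- \frac{8}{41}\right) 42 = -69247 + \frac{448}{41} \cdot 42 = -69247 + \frac{18816}{41} = - \frac{2820311}{41}$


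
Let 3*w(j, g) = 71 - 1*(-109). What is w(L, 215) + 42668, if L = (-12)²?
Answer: 42728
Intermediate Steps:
L = 144
w(j, g) = 60 (w(j, g) = (71 - 1*(-109))/3 = (71 + 109)/3 = (⅓)*180 = 60)
w(L, 215) + 42668 = 60 + 42668 = 42728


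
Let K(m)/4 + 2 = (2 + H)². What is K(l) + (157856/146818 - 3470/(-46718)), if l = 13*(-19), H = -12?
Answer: 13758312031/34995119 ≈ 393.15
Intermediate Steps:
l = -247
K(m) = 392 (K(m) = -8 + 4*(2 - 12)² = -8 + 4*(-10)² = -8 + 4*100 = -8 + 400 = 392)
K(l) + (157856/146818 - 3470/(-46718)) = 392 + (157856/146818 - 3470/(-46718)) = 392 + (157856*(1/146818) - 3470*(-1/46718)) = 392 + (78928/73409 + 1735/23359) = 392 + 40225383/34995119 = 13758312031/34995119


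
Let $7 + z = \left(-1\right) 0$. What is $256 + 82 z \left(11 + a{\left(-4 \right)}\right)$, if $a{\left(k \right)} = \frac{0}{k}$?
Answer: $-6058$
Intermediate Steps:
$z = -7$ ($z = -7 - 0 = -7 + 0 = -7$)
$a{\left(k \right)} = 0$
$256 + 82 z \left(11 + a{\left(-4 \right)}\right) = 256 + 82 \left(- 7 \left(11 + 0\right)\right) = 256 + 82 \left(\left(-7\right) 11\right) = 256 + 82 \left(-77\right) = 256 - 6314 = -6058$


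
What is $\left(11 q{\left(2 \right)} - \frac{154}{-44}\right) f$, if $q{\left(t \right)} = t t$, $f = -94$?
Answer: $-4465$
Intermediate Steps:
$q{\left(t \right)} = t^{2}$
$\left(11 q{\left(2 \right)} - \frac{154}{-44}\right) f = \left(11 \cdot 2^{2} - \frac{154}{-44}\right) \left(-94\right) = \left(11 \cdot 4 - - \frac{7}{2}\right) \left(-94\right) = \left(44 + \frac{7}{2}\right) \left(-94\right) = \frac{95}{2} \left(-94\right) = -4465$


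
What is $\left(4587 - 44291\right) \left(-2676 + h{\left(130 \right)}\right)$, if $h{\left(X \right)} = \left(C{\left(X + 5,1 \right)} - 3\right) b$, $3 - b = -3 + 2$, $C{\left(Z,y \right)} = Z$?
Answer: $85284192$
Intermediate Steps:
$b = 4$ ($b = 3 - \left(-3 + 2\right) = 3 - -1 = 3 + 1 = 4$)
$h{\left(X \right)} = 8 + 4 X$ ($h{\left(X \right)} = \left(\left(X + 5\right) - 3\right) 4 = \left(\left(5 + X\right) - 3\right) 4 = \left(2 + X\right) 4 = 8 + 4 X$)
$\left(4587 - 44291\right) \left(-2676 + h{\left(130 \right)}\right) = \left(4587 - 44291\right) \left(-2676 + \left(8 + 4 \cdot 130\right)\right) = - 39704 \left(-2676 + \left(8 + 520\right)\right) = - 39704 \left(-2676 + 528\right) = \left(-39704\right) \left(-2148\right) = 85284192$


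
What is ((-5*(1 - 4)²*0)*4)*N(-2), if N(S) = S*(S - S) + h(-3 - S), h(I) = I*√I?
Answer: 0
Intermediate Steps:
h(I) = I^(3/2)
N(S) = (-3 - S)^(3/2) (N(S) = S*(S - S) + (-3 - S)^(3/2) = S*0 + (-3 - S)^(3/2) = 0 + (-3 - S)^(3/2) = (-3 - S)^(3/2))
((-5*(1 - 4)²*0)*4)*N(-2) = ((-5*(1 - 4)²*0)*4)*(-3 - 1*(-2))^(3/2) = ((-5*(-3)²*0)*4)*(-3 + 2)^(3/2) = ((-5*9*0)*4)*(-1)^(3/2) = (-45*0*4)*(-I) = (0*4)*(-I) = 0*(-I) = 0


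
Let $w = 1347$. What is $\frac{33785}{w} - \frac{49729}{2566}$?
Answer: $\frac{19707347}{3456402} \approx 5.7017$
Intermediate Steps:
$\frac{33785}{w} - \frac{49729}{2566} = \frac{33785}{1347} - \frac{49729}{2566} = \frac{19707347}{3456402}$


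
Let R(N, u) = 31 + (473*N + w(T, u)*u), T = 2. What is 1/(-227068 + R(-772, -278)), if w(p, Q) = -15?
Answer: -1/588023 ≈ -1.7006e-6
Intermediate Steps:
R(N, u) = 31 - 15*u + 473*N (R(N, u) = 31 + (473*N - 15*u) = 31 + (-15*u + 473*N) = 31 - 15*u + 473*N)
1/(-227068 + R(-772, -278)) = 1/(-227068 + (31 - 15*(-278) + 473*(-772))) = 1/(-227068 + (31 + 4170 - 365156)) = 1/(-227068 - 360955) = 1/(-588023) = -1/588023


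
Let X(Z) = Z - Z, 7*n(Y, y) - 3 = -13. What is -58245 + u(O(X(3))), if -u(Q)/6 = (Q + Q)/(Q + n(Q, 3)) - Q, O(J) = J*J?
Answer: -58245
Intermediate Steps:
n(Y, y) = -10/7 (n(Y, y) = 3/7 + (⅐)*(-13) = 3/7 - 13/7 = -10/7)
X(Z) = 0
O(J) = J²
u(Q) = 6*Q - 12*Q/(-10/7 + Q) (u(Q) = -6*((Q + Q)/(Q - 10/7) - Q) = -6*((2*Q)/(-10/7 + Q) - Q) = -6*(2*Q/(-10/7 + Q) - Q) = -6*(-Q + 2*Q/(-10/7 + Q)) = 6*Q - 12*Q/(-10/7 + Q))
-58245 + u(O(X(3))) = -58245 + 6*0²*(-24 + 7*0²)/(-10 + 7*0²) = -58245 + 6*0*(-24 + 7*0)/(-10 + 7*0) = -58245 + 6*0*(-24 + 0)/(-10 + 0) = -58245 + 6*0*(-24)/(-10) = -58245 + 6*0*(-⅒)*(-24) = -58245 + 0 = -58245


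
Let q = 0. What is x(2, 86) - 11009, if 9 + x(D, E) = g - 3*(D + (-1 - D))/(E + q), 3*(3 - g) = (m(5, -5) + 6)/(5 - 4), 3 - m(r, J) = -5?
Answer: -2843065/258 ≈ -11020.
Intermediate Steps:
m(r, J) = 8 (m(r, J) = 3 - 1*(-5) = 3 + 5 = 8)
g = -5/3 (g = 3 - (8 + 6)/(3*(5 - 4)) = 3 - 14/(3*1) = 3 - 14/3 = -5/3 ≈ -1.6667)
x(D, E) = -32/3 + 3/E (x(D, E) = -9 + (-5/3 - 3*(D + (-1 - D))/(E + 0)) = -9 + (-5/3 - (-3)/E) = -9 + (-5/3 + 3/E) = -32/3 + 3/E)
x(2, 86) - 11009 = (-32/3 + 3/86) - 11009 = -2743/258 - 11009 = -2843065/258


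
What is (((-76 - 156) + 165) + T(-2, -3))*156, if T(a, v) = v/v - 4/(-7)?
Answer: -71448/7 ≈ -10207.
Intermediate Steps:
T(a, v) = 11/7 (T(a, v) = 1 - 4*(-1/7) = 1 + 4/7 = 11/7)
(((-76 - 156) + 165) + T(-2, -3))*156 = (((-76 - 156) + 165) + 11/7)*156 = ((-232 + 165) + 11/7)*156 = (-67 + 11/7)*156 = -458/7*156 = -71448/7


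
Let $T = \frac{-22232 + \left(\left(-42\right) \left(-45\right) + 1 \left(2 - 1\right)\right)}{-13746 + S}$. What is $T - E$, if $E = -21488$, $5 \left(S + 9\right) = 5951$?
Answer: $\frac{1350063817}{62824} \approx 21490.0$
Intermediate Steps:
$S = \frac{5906}{5}$ ($S = -9 + \frac{1}{5} \cdot 5951 = -9 + \frac{5951}{5} = \frac{5906}{5} \approx 1181.2$)
$T = \frac{101705}{62824}$ ($T = \frac{-22232 + \left(\left(-42\right) \left(-45\right) + 1 \left(2 - 1\right)\right)}{-13746 + \frac{5906}{5}} = \frac{-22232 + \left(1890 + 1 \cdot 1\right)}{- \frac{62824}{5}} = \left(-22232 + \left(1890 + 1\right)\right) \left(- \frac{5}{62824}\right) = \left(-22232 + 1891\right) \left(- \frac{5}{62824}\right) = \left(-20341\right) \left(- \frac{5}{62824}\right) = \frac{101705}{62824} \approx 1.6189$)
$T - E = \frac{101705}{62824} - -21488 = \frac{101705}{62824} + 21488 = \frac{1350063817}{62824}$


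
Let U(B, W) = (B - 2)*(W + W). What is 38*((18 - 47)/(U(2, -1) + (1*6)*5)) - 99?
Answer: -2036/15 ≈ -135.73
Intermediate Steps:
U(B, W) = 2*W*(-2 + B) (U(B, W) = (-2 + B)*(2*W) = 2*W*(-2 + B))
38*((18 - 47)/(U(2, -1) + (1*6)*5)) - 99 = 38*((18 - 47)/(2*(-1)*(-2 + 2) + (1*6)*5)) - 99 = 38*(-29/(2*(-1)*0 + 6*5)) - 99 = 38*(-29/(0 + 30)) - 99 = 38*(-29/30) - 99 = -551/15 - 99 = -2036/15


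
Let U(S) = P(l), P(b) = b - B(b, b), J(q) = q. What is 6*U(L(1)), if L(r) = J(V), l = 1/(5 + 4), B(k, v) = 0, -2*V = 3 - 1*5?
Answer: ⅔ ≈ 0.66667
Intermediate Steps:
V = 1 (V = -(3 - 1*5)/2 = -(3 - 5)/2 = -½*(-2) = 1)
l = ⅑ (l = 1/9 = ⅑ ≈ 0.11111)
L(r) = 1
P(b) = b (P(b) = b - 1*0 = b + 0 = b)
U(S) = ⅑
6*U(L(1)) = 6*(⅑) = ⅔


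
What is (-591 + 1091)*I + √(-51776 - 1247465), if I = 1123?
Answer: 561500 + I*√1299241 ≈ 5.615e+5 + 1139.8*I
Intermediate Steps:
(-591 + 1091)*I + √(-51776 - 1247465) = (-591 + 1091)*1123 + √(-51776 - 1247465) = 500*1123 + √(-1299241) = 561500 + I*√1299241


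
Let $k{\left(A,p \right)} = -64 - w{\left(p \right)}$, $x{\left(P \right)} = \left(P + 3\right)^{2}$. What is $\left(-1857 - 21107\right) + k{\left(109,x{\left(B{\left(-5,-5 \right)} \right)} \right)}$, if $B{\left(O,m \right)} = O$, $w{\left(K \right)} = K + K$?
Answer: $-23036$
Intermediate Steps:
$w{\left(K \right)} = 2 K$
$x{\left(P \right)} = \left(3 + P\right)^{2}$
$k{\left(A,p \right)} = -64 - 2 p$
$\left(-1857 - 21107\right) + k{\left(109,x{\left(B{\left(-5,-5 \right)} \right)} \right)} = \left(-1857 - 21107\right) - \left(64 + 2 \left(3 - 5\right)^{2}\right) = -22964 - \left(64 + 2 \left(-2\right)^{2}\right) = -22964 - 72 = -23036$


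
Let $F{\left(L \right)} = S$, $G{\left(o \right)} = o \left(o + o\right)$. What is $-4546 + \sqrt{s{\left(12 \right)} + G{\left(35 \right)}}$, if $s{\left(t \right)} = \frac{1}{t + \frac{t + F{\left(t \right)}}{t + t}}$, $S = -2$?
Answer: $-4546 + \frac{\sqrt{54394238}}{149} \approx -4496.5$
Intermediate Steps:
$G{\left(o \right)} = 2 o^{2}$ ($G{\left(o \right)} = o 2 o = 2 o^{2}$)
$F{\left(L \right)} = -2$
$s{\left(t \right)} = \frac{1}{t + \frac{-2 + t}{2 t}}$ ($s{\left(t \right)} = \frac{1}{t + \frac{t - 2}{t + t}} = \frac{1}{t + \frac{-2 + t}{2 t}}$)
$-4546 + \sqrt{s{\left(12 \right)} + G{\left(35 \right)}} = -4546 + \sqrt{2 \cdot 12 \frac{1}{-2 + 12 + 2 \cdot 12^{2}} + 2 \cdot 35^{2}} = -4546 + \sqrt{2 \cdot 12 \frac{1}{-2 + 12 + 2 \cdot 144} + 2 \cdot 1225} = -4546 + \sqrt{2 \cdot 12 \frac{1}{-2 + 12 + 288} + 2450} = -4546 + \sqrt{2 \cdot 12 \cdot \frac{1}{298} + 2450} = -4546 + \sqrt{\frac{12}{149} + 2450} = -4546 + \sqrt{\frac{365062}{149}} = -4546 + \frac{\sqrt{54394238}}{149}$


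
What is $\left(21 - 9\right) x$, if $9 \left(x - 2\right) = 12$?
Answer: $40$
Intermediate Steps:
$x = \frac{10}{3}$ ($x = 2 + \frac{1}{9} \cdot 12 = 2 + \frac{4}{3} = \frac{10}{3} \approx 3.3333$)
$\left(21 - 9\right) x = \left(21 - 9\right) \frac{10}{3} = 12 \cdot \frac{10}{3} = 40$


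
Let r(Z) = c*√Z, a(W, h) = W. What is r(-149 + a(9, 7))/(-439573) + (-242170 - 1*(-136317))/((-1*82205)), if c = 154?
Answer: 105853/82205 - 308*I*√35/439573 ≈ 1.2877 - 0.0041453*I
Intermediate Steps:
r(Z) = 154*√Z
r(-149 + a(9, 7))/(-439573) + (-242170 - 1*(-136317))/((-1*82205)) = (154*√(-149 + 9))/(-439573) + (-242170 - 1*(-136317))/((-1*82205)) = (154*√(-140))*(-1/439573) + (-242170 + 136317)/(-82205) = (154*(2*I*√35))*(-1/439573) - 105853*(-1/82205) = (308*I*√35)*(-1/439573) + 105853/82205 = -308*I*√35/439573 + 105853/82205 = 105853/82205 - 308*I*√35/439573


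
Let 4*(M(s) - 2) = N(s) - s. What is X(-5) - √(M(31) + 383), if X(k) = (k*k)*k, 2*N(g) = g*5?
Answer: -125 - √6346/4 ≈ -144.92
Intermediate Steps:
N(g) = 5*g/2 (N(g) = (g*5)/2 = (5*g)/2 = 5*g/2)
M(s) = 2 + 3*s/8 (M(s) = 2 + (5*s/2 - s)/4 = 2 + (3*s/2)/4 = 2 + 3*s/8)
X(k) = k³ (X(k) = k²*k = k³)
X(-5) - √(M(31) + 383) = (-5)³ - √((2 + (3/8)*31) + 383) = -125 - √((2 + 93/8) + 383) = -125 - √(109/8 + 383) = -125 - √(3173/8) = -125 - √6346/4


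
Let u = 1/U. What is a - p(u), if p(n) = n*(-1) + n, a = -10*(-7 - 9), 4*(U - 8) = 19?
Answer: 160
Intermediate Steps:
U = 51/4 (U = 8 + (¼)*19 = 8 + 19/4 = 51/4 ≈ 12.750)
u = 4/51 (u = 1/(51/4) = 4/51 ≈ 0.078431)
a = 160 (a = -10*(-16) = 160)
p(n) = 0 (p(n) = -n + n = 0)
a - p(u) = 160 - 1*0 = 160 + 0 = 160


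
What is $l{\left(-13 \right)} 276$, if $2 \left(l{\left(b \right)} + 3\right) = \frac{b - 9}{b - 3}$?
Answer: $- \frac{2553}{4} \approx -638.25$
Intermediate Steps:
$l{\left(b \right)} = -3 + \frac{-9 + b}{2 \left(-3 + b\right)}$ ($l{\left(b \right)} = -3 + \frac{\left(b - 9\right) \frac{1}{b - 3}}{2} = -3 + \frac{\left(-9 + b\right) \frac{1}{-3 + b}}{2} = -3 + \frac{\frac{1}{-3 + b} \left(-9 + b\right)}{2} = -3 + \frac{-9 + b}{2 \left(-3 + b\right)}$)
$l{\left(-13 \right)} 276 = \frac{9 - -65}{2 \left(-3 - 13\right)} 276 = \frac{9 + 65}{2 \left(-16\right)} 276 = \frac{1}{2} \left(- \frac{1}{16}\right) 74 \cdot 276 = \left(- \frac{37}{16}\right) 276 = - \frac{2553}{4}$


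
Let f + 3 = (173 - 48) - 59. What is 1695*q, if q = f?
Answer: 106785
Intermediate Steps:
f = 63 (f = -3 + ((173 - 48) - 59) = -3 + (125 - 59) = -3 + 66 = 63)
q = 63
1695*q = 1695*63 = 106785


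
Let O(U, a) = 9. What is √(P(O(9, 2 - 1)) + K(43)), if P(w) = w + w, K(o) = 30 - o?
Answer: √5 ≈ 2.2361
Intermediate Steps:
P(w) = 2*w
√(P(O(9, 2 - 1)) + K(43)) = √(2*9 + (30 - 1*43)) = √(18 + (30 - 43)) = √(18 - 13) = √5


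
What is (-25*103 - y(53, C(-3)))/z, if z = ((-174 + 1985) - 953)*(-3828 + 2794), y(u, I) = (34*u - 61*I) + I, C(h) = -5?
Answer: 1559/295724 ≈ 0.0052718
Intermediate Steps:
y(u, I) = -60*I + 34*u (y(u, I) = (-61*I + 34*u) + I = -60*I + 34*u)
z = -887172 (z = (1811 - 953)*(-1034) = 858*(-1034) = -887172)
(-25*103 - y(53, C(-3)))/z = (-25*103 - (-60*(-5) + 34*53))/(-887172) = (-2575 - (300 + 1802))*(-1/887172) = (-2575 - 1*2102)*(-1/887172) = (-2575 - 2102)*(-1/887172) = -4677*(-1/887172) = 1559/295724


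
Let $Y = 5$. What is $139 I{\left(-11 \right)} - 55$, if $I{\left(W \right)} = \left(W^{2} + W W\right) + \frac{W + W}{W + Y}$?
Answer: $\frac{102278}{3} \approx 34093.0$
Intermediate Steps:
$I{\left(W \right)} = 2 W^{2} + \frac{2 W}{5 + W}$ ($I{\left(W \right)} = \left(W^{2} + W W\right) + \frac{W + W}{W + 5} = \left(W^{2} + W^{2}\right) + \frac{2 W}{5 + W} = 2 W^{2} + \frac{2 W}{5 + W}$)
$139 I{\left(-11 \right)} - 55 = 139 \cdot 2 \left(-11\right) \frac{1}{5 - 11} \left(1 + \left(-11\right)^{2} + 5 \left(-11\right)\right) - 55 = 139 \cdot 2 \left(-11\right) \frac{1}{-6} \left(1 + 121 - 55\right) - 55 = 139 \cdot 2 \left(-11\right) \left(- \frac{1}{6}\right) 67 - 55 = 139 \cdot \frac{737}{3} - 55 = \frac{102443}{3} - 55 = \frac{102278}{3}$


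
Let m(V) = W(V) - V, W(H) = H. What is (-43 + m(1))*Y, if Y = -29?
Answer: 1247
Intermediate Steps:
m(V) = 0 (m(V) = V - V = 0)
(-43 + m(1))*Y = (-43 + 0)*(-29) = -43*(-29) = 1247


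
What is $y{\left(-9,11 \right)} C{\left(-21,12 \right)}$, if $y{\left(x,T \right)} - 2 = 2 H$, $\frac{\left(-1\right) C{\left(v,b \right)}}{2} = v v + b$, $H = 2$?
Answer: $-5436$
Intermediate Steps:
$C{\left(v,b \right)} = - 2 b - 2 v^{2}$ ($C{\left(v,b \right)} = - 2 \left(v v + b\right) = - 2 \left(v^{2} + b\right) = - 2 \left(b + v^{2}\right) = - 2 b - 2 v^{2}$)
$y{\left(x,T \right)} = 6$ ($y{\left(x,T \right)} = 2 + 2 \cdot 2 = 2 + 4 = 6$)
$y{\left(-9,11 \right)} C{\left(-21,12 \right)} = 6 \left(\left(-2\right) 12 - 2 \left(-21\right)^{2}\right) = 6 \left(-24 - 882\right) = 6 \left(-906\right) = -5436$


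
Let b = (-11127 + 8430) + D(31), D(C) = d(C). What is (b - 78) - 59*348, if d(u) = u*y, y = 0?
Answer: -23307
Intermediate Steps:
d(u) = 0 (d(u) = u*0 = 0)
D(C) = 0
b = -2697 (b = (-11127 + 8430) + 0 = -2697 + 0 = -2697)
(b - 78) - 59*348 = (-2697 - 78) - 59*348 = -2775 - 20532 = -23307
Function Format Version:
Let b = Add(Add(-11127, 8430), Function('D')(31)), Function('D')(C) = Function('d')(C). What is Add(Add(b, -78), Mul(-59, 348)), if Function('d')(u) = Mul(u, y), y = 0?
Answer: -23307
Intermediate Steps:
Function('d')(u) = 0 (Function('d')(u) = Mul(u, 0) = 0)
Function('D')(C) = 0
b = -2697 (b = Add(Add(-11127, 8430), 0) = Add(-2697, 0) = -2697)
Add(Add(b, -78), Mul(-59, 348)) = Add(Add(-2697, -78), Mul(-59, 348)) = Add(-2775, -20532) = -23307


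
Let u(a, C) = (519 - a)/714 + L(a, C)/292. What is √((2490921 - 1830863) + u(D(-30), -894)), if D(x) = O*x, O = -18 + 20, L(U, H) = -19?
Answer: √199242610941787/17374 ≈ 812.44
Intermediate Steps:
O = 2
D(x) = 2*x
u(a, C) = 22997/34748 - a/714 (u(a, C) = (519 - a)/714 - 19/292 = (519 - a)*(1/714) - 19*1/292 = (173/238 - a/714) - 19/292 = 22997/34748 - a/714)
√((2490921 - 1830863) + u(D(-30), -894)) = √((2490921 - 1830863) + (22997/34748 - (-30)/357)) = √(660058 + (22997/34748 - 1/714*(-60))) = √(660058 + (22997/34748 + 10/119)) = √(660058 + 25917/34748) = √(22935721301/34748) = √199242610941787/17374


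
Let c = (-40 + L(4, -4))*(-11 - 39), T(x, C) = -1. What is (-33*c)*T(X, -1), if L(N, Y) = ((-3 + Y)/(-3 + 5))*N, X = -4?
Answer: 89100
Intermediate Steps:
L(N, Y) = N*(-3/2 + Y/2) (L(N, Y) = ((-3 + Y)/2)*N = ((-3 + Y)*(½))*N = (-3/2 + Y/2)*N = N*(-3/2 + Y/2))
c = 2700 (c = (-40 + (½)*4*(-3 - 4))*(-11 - 39) = (-40 + (½)*4*(-7))*(-50) = (-40 - 14)*(-50) = -54*(-50) = 2700)
(-33*c)*T(X, -1) = -33*2700*(-1) = -89100*(-1) = 89100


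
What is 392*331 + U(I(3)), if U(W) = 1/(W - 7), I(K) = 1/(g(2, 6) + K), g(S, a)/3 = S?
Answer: 8044615/62 ≈ 1.2975e+5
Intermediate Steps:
g(S, a) = 3*S
I(K) = 1/(6 + K) (I(K) = 1/(3*2 + K) = 1/(6 + K))
U(W) = 1/(-7 + W)
392*331 + U(I(3)) = 392*331 + 1/(-7 + 1/(6 + 3)) = 129752 + 1/(-7 + 1/9) = 129752 + 1/(-7 + ⅑) = 129752 + 1/(-62/9) = 129752 - 9/62 = 8044615/62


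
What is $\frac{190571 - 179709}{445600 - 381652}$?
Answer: $\frac{5431}{31974} \approx 0.16986$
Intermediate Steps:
$\frac{190571 - 179709}{445600 - 381652} = \frac{10862}{63948} = 10862 \cdot \frac{1}{63948} = \frac{5431}{31974}$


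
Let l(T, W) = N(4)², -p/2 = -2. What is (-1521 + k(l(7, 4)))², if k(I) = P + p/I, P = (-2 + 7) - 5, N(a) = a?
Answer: 37002889/16 ≈ 2.3127e+6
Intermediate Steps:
p = 4 (p = -2*(-2) = 4)
l(T, W) = 16 (l(T, W) = 4² = 16)
P = 0 (P = 5 - 5 = 0)
k(I) = 4/I (k(I) = 0 + 4/I = 4/I)
(-1521 + k(l(7, 4)))² = (-1521 + 4/16)² = (-1521 + 4*(1/16))² = (-1521 + ¼)² = (-6083/4)² = 37002889/16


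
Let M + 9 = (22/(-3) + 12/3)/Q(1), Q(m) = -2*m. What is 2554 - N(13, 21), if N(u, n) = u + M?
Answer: 7645/3 ≈ 2548.3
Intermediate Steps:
M = -22/3 (M = -9 + (22/(-3) + 12/3)/((-2*1)) = -9 + (22*(-⅓) + 12*(⅓))/(-2) = -9 + (-22/3 + 4)*(-½) = -9 - 10/3*(-½) = -9 + 5/3 = -22/3 ≈ -7.3333)
N(u, n) = -22/3 + u (N(u, n) = u - 22/3 = -22/3 + u)
2554 - N(13, 21) = 2554 - (-22/3 + 13) = 2554 - 1*17/3 = 2554 - 17/3 = 7645/3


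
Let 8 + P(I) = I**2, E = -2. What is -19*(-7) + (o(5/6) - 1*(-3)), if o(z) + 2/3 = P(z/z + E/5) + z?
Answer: 19279/150 ≈ 128.53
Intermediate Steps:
P(I) = -8 + I**2
o(z) = -623/75 + z (o(z) = -2/3 + ((-8 + (z/z - 2/5)**2) + z) = -2/3 + ((-8 + (1 - 2*1/5)**2) + z) = -2/3 + ((-8 + (1 - 2/5)**2) + z) = -2/3 + ((-8 + (3/5)**2) + z) = -2/3 + ((-8 + 9/25) + z) = -2/3 + (-191/25 + z) = -623/75 + z)
-19*(-7) + (o(5/6) - 1*(-3)) = -19*(-7) + ((-623/75 + 5/6) - 1*(-3)) = 133 + ((-623/75 + 5*(1/6)) + 3) = 133 + ((-623/75 + 5/6) + 3) = 133 + (-1121/150 + 3) = 133 - 671/150 = 19279/150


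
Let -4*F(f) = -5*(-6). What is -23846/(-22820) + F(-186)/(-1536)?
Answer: 6133101/5841920 ≈ 1.0498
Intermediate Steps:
F(f) = -15/2 (F(f) = -(-5)*(-6)/4 = -¼*30 = -15/2)
-23846/(-22820) + F(-186)/(-1536) = -23846/(-22820) - 15/2/(-1536) = -23846*(-1/22820) - 15/2*(-1/1536) = 11923/11410 + 5/1024 = 6133101/5841920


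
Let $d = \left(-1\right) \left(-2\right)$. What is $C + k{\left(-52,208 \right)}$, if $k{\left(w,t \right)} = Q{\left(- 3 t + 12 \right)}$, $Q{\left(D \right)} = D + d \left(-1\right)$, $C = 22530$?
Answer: $21916$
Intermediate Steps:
$d = 2$
$Q{\left(D \right)} = -2 + D$ ($Q{\left(D \right)} = D + 2 \left(-1\right) = D - 2 = -2 + D$)
$k{\left(w,t \right)} = 10 - 3 t$ ($k{\left(w,t \right)} = -2 - \left(-12 + 3 t\right) = 10 - 3 t$)
$C + k{\left(-52,208 \right)} = 22530 + \left(10 - 624\right) = 22530 - 614 = 21916$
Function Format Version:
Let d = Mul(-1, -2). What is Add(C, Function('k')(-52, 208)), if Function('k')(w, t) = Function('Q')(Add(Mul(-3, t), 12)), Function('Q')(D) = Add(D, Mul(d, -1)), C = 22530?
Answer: 21916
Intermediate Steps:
d = 2
Function('Q')(D) = Add(-2, D) (Function('Q')(D) = Add(D, Mul(2, -1)) = Add(D, -2) = Add(-2, D))
Function('k')(w, t) = Add(10, Mul(-3, t)) (Function('k')(w, t) = Add(-2, Add(Mul(-3, t), 12)) = Add(-2, Add(12, Mul(-3, t))) = Add(10, Mul(-3, t)))
Add(C, Function('k')(-52, 208)) = Add(22530, Add(10, Mul(-3, 208))) = Add(22530, Add(10, -624)) = Add(22530, -614) = 21916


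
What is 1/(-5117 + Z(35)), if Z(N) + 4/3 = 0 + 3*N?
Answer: -3/15040 ≈ -0.00019947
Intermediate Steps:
Z(N) = -4/3 + 3*N (Z(N) = -4/3 + (0 + 3*N) = -4/3 + 3*N)
1/(-5117 + Z(35)) = 1/(-5117 + (-4/3 + 3*35)) = 1/(-5117 + (-4/3 + 105)) = 1/(-5117 + 311/3) = 1/(-15040/3) = -3/15040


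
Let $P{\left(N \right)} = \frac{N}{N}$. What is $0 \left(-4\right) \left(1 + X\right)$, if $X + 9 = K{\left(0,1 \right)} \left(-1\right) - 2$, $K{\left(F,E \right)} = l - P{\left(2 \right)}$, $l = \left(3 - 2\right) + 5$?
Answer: $0$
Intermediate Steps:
$l = 6$ ($l = 1 + 5 = 6$)
$P{\left(N \right)} = 1$
$K{\left(F,E \right)} = 5$ ($K{\left(F,E \right)} = 6 - 1 = 5$)
$X = -16$ ($X = -9 + \left(5 \left(-1\right) - 2\right) = -9 - 7 = -16$)
$0 \left(-4\right) \left(1 + X\right) = 0 \left(-4\right) \left(1 - 16\right) = 0 \left(-15\right) = 0$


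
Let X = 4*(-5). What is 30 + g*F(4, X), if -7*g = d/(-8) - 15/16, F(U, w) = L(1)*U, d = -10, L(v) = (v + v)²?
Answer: 205/7 ≈ 29.286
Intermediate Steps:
L(v) = 4*v² (L(v) = (2*v)² = 4*v²)
X = -20
F(U, w) = 4*U (F(U, w) = (4*1²)*U = (4*1)*U = 4*U)
g = -5/112 (g = -(-10/(-8) - 15/16)/7 = -(-10*(-⅛) - 15*1/16)/7 = -(5/4 - 15/16)/7 = -⅐*5/16 = -5/112 ≈ -0.044643)
30 + g*F(4, X) = 30 - 5*4/28 = 30 - 5/112*16 = 30 - 5/7 = 205/7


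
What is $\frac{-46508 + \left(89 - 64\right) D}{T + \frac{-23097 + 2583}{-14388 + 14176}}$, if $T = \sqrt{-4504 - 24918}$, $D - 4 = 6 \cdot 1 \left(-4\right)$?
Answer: $- \frac{51109071936}{435791641} + \frac{528181888 i \sqrt{29422}}{435791641} \approx -117.28 + 207.89 i$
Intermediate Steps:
$D = -20$ ($D = 4 + 6 \cdot 1 \left(-4\right) = 4 + 6 \left(-4\right) = 4 - 24 = -20$)
$T = i \sqrt{29422}$ ($T = \sqrt{-29422} = i \sqrt{29422} \approx 171.53 i$)
$\frac{-46508 + \left(89 - 64\right) D}{T + \frac{-23097 + 2583}{-14388 + 14176}} = \frac{-46508 + \left(89 - 64\right) \left(-20\right)}{i \sqrt{29422} + \frac{-23097 + 2583}{-14388 + 14176}} = \frac{-46508 + 25 \left(-20\right)}{i \sqrt{29422} - \frac{20514}{-212}} = \frac{-46508 - 500}{i \sqrt{29422} - - \frac{10257}{106}} = - \frac{47008}{i \sqrt{29422} + \frac{10257}{106}} = - \frac{47008}{\frac{10257}{106} + i \sqrt{29422}}$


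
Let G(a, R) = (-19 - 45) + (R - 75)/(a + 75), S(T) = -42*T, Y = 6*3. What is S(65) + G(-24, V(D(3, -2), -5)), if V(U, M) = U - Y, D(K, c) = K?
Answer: -47528/17 ≈ -2795.8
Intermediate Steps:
Y = 18
V(U, M) = -18 + U (V(U, M) = U - 1*18 = U - 18 = -18 + U)
G(a, R) = -64 + (-75 + R)/(75 + a)
S(65) + G(-24, V(D(3, -2), -5)) = -42*65 + (-4875 + (-18 + 3) - 64*(-24))/(75 - 24) = -2730 + (-4875 - 15 + 1536)/51 = -2730 + (1/51)*(-3354) = -2730 - 1118/17 = -47528/17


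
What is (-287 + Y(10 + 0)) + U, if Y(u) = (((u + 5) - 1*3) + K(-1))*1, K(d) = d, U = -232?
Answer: -508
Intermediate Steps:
Y(u) = 1 + u (Y(u) = (((u + 5) - 1*3) - 1)*1 = (((5 + u) - 3) - 1)*1 = ((2 + u) - 1)*1 = (1 + u)*1 = 1 + u)
(-287 + Y(10 + 0)) + U = (-287 + (1 + (10 + 0))) - 232 = (-287 + (1 + 10)) - 232 = (-287 + 11) - 232 = -276 - 232 = -508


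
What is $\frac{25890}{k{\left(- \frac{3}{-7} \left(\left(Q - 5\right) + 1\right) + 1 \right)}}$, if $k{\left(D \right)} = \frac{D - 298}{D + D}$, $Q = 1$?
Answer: $\frac{4315}{87} \approx 49.598$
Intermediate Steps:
$k{\left(D \right)} = \frac{-298 + D}{2 D}$
$\frac{25890}{k{\left(- \frac{3}{-7} \left(\left(Q - 5\right) + 1\right) + 1 \right)}} = \frac{25890}{\frac{1}{2} \frac{1}{- \frac{3}{-7} \left(\left(1 - 5\right) + 1\right) + 1} \left(-298 + \left(- \frac{3}{-7} \left(\left(1 - 5\right) + 1\right) + 1\right)\right)} = \frac{25890}{\frac{1}{2} \frac{1}{\left(-3\right) \left(- \frac{1}{7}\right) \left(-4 + 1\right) + 1} \left(-298 + \left(\left(-3\right) \left(- \frac{1}{7}\right) \left(-4 + 1\right) + 1\right)\right)} = \frac{25890}{\frac{1}{2} \frac{1}{\frac{3}{7} \left(-3\right) + 1} \left(-298 + \left(\frac{3}{7} \left(-3\right) + 1\right)\right)} = \frac{25890}{\frac{1}{2} \frac{1}{- \frac{9}{7} + 1} \left(-298 + \left(- \frac{9}{7} + 1\right)\right)} = \frac{25890}{\frac{1}{2} \frac{1}{- \frac{2}{7}} \left(-298 - \frac{2}{7}\right)} = \frac{25890}{\frac{1}{2} \left(- \frac{7}{2}\right) \left(- \frac{2088}{7}\right)} = \frac{25890}{522} = 25890 \cdot \frac{1}{522} = \frac{4315}{87}$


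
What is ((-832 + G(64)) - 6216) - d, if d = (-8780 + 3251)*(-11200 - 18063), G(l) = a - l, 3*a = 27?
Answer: -161802230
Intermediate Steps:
a = 9 (a = (⅓)*27 = 9)
G(l) = 9 - l
d = 161795127 (d = -5529*(-29263) = 161795127)
((-832 + G(64)) - 6216) - d = ((-832 + (9 - 1*64)) - 6216) - 1*161795127 = ((-832 + (9 - 64)) - 6216) - 161795127 = ((-832 - 55) - 6216) - 161795127 = (-887 - 6216) - 161795127 = -7103 - 161795127 = -161802230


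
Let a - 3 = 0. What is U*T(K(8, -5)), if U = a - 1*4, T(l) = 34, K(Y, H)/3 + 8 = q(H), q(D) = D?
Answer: -34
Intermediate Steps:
a = 3 (a = 3 + 0 = 3)
K(Y, H) = -24 + 3*H
U = -1 (U = 3 - 1*4 = 3 - 4 = -1)
U*T(K(8, -5)) = -1*34 = -34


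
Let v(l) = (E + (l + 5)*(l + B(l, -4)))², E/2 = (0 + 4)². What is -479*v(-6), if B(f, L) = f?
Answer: -927344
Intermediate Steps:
E = 32 (E = 2*(0 + 4)² = 2*4² = 2*16 = 32)
v(l) = (32 + 2*l*(5 + l))² (v(l) = (32 + (l + 5)*(l + l))² = (32 + (5 + l)*(2*l))² = (32 + 2*l*(5 + l))²)
-479*v(-6) = -1916*(16 + (-6)² + 5*(-6))² = -1916*(16 + 36 - 30)² = -1916*22² = -1916*484 = -479*1936 = -927344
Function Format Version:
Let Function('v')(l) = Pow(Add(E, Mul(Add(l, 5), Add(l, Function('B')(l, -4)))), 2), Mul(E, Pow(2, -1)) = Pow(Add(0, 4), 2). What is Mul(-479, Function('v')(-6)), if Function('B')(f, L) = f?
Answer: -927344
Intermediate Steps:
E = 32 (E = Mul(2, Pow(Add(0, 4), 2)) = Mul(2, Pow(4, 2)) = Mul(2, 16) = 32)
Function('v')(l) = Pow(Add(32, Mul(2, l, Add(5, l))), 2) (Function('v')(l) = Pow(Add(32, Mul(Add(l, 5), Add(l, l))), 2) = Pow(Add(32, Mul(Add(5, l), Mul(2, l))), 2) = Pow(Add(32, Mul(2, l, Add(5, l))), 2))
Mul(-479, Function('v')(-6)) = Mul(-479, Mul(4, Pow(Add(16, Pow(-6, 2), Mul(5, -6)), 2))) = Mul(-479, Mul(4, Pow(Add(16, 36, -30), 2))) = Mul(-479, Mul(4, Pow(22, 2))) = Mul(-479, Mul(4, 484)) = Mul(-479, 1936) = -927344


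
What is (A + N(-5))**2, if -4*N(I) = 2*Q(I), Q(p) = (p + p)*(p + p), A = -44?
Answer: 8836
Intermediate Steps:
Q(p) = 4*p**2 (Q(p) = (2*p)*(2*p) = 4*p**2)
N(I) = -2*I**2 (N(I) = -4*I**2/2 = -2*I**2)
(A + N(-5))**2 = (-44 - 2*(-5)**2)**2 = (-44 - 2*25)**2 = (-44 - 50)**2 = (-94)**2 = 8836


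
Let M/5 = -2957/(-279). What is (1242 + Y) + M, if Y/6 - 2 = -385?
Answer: -279839/279 ≈ -1003.0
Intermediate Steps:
Y = -2298 (Y = 12 + 6*(-385) = 12 - 2310 = -2298)
M = 14785/279 (M = 5*(-2957/(-279)) = 5*(-2957*(-1/279)) = 5*(2957/279) = 14785/279 ≈ 52.993)
(1242 + Y) + M = (1242 - 2298) + 14785/279 = -1056 + 14785/279 = -279839/279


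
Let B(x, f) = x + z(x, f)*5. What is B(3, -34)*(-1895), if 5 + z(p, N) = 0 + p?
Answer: 13265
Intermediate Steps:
z(p, N) = -5 + p (z(p, N) = -5 + (0 + p) = -5 + p)
B(x, f) = -25 + 6*x (B(x, f) = x + (-5 + x)*5 = x + (-25 + 5*x) = -25 + 6*x)
B(3, -34)*(-1895) = (-25 + 6*3)*(-1895) = (-25 + 18)*(-1895) = -7*(-1895) = 13265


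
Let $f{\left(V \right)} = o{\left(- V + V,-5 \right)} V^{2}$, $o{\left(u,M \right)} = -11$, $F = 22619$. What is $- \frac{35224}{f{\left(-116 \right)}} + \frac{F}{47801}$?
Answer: $\frac{628964541}{884414102} \approx 0.71117$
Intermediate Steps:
$f{\left(V \right)} = - 11 V^{2}$
$- \frac{35224}{f{\left(-116 \right)}} + \frac{F}{47801} = - \frac{35224}{\left(-11\right) \left(-116\right)^{2}} + \frac{22619}{47801} = - \frac{35224}{\left(-11\right) 13456} + 22619 \cdot \frac{1}{47801} = - \frac{35224}{-148016} + \frac{22619}{47801} = \left(-35224\right) \left(- \frac{1}{148016}\right) + \frac{22619}{47801} = \frac{4403}{18502} + \frac{22619}{47801} = \frac{628964541}{884414102}$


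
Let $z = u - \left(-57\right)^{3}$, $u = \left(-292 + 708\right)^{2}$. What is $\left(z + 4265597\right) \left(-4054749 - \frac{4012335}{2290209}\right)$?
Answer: $- \frac{14312694006493411032}{763403} \approx -1.8749 \cdot 10^{13}$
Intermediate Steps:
$u = 173056$ ($u = 416^{2} = 173056$)
$z = 358249$ ($z = 173056 - \left(-57\right)^{3} = 173056 - -185193 = 173056 + 185193 = 358249$)
$\left(z + 4265597\right) \left(-4054749 - \frac{4012335}{2290209}\right) = \left(358249 + 4265597\right) \left(-4054749 - \frac{4012335}{2290209}\right) = 4623846 \left(-4054749 - \frac{1337445}{763403}\right) = 4623846 \left(- \frac{3095408888292}{763403}\right) = - \frac{14312694006493411032}{763403}$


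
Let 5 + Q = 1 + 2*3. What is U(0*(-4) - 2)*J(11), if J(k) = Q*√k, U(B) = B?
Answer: -4*√11 ≈ -13.266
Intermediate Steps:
Q = 2 (Q = -5 + (1 + 2*3) = -5 + (1 + 6) = -5 + 7 = 2)
J(k) = 2*√k
U(0*(-4) - 2)*J(11) = (0*(-4) - 2)*(2*√11) = (0 - 2)*(2*√11) = -4*√11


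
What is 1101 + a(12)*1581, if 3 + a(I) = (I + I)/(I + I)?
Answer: -2061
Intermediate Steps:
a(I) = -2 (a(I) = -3 + (I + I)/(I + I) = -3 + (2*I)/((2*I)) = -3 + (2*I)*(1/(2*I)) = -3 + 1 = -2)
1101 + a(12)*1581 = 1101 - 2*1581 = 1101 - 3162 = -2061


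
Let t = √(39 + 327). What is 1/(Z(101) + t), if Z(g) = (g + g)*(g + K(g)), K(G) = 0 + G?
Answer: 20402/832483025 - √366/1664966050 ≈ 2.4496e-5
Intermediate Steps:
K(G) = G
t = √366 ≈ 19.131
Z(g) = 4*g² (Z(g) = (g + g)*(g + g) = (2*g)*(2*g) = 4*g²)
1/(Z(101) + t) = 1/(4*101² + √366) = 1/(4*10201 + √366) = 1/(40804 + √366)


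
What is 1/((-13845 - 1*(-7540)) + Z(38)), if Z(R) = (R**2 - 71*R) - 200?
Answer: -1/7759 ≈ -0.00012888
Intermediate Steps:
Z(R) = -200 + R**2 - 71*R
1/((-13845 - 1*(-7540)) + Z(38)) = 1/((-13845 - 1*(-7540)) + (-200 + 38**2 - 71*38)) = 1/((-13845 + 7540) + (-200 + 1444 - 2698)) = 1/(-6305 - 1454) = 1/(-7759) = -1/7759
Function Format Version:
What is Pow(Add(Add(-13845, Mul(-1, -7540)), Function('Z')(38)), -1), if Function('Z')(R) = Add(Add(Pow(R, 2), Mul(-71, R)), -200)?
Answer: Rational(-1, 7759) ≈ -0.00012888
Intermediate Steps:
Function('Z')(R) = Add(-200, Pow(R, 2), Mul(-71, R))
Pow(Add(Add(-13845, Mul(-1, -7540)), Function('Z')(38)), -1) = Pow(Add(Add(-13845, Mul(-1, -7540)), Add(-200, Pow(38, 2), Mul(-71, 38))), -1) = Pow(Add(Add(-13845, 7540), Add(-200, 1444, -2698)), -1) = Pow(Add(-6305, -1454), -1) = Pow(-7759, -1) = Rational(-1, 7759)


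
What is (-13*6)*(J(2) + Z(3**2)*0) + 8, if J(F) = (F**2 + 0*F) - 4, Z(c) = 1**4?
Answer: 8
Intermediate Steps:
Z(c) = 1
J(F) = -4 + F**2 (J(F) = (F**2 + 0) - 4 = F**2 - 4 = -4 + F**2)
(-13*6)*(J(2) + Z(3**2)*0) + 8 = (-13*6)*((-4 + 2**2) + 1*0) + 8 = -78*((-4 + 4) + 0) + 8 = -78*(0 + 0) + 8 = -78*0 + 8 = 0 + 8 = 8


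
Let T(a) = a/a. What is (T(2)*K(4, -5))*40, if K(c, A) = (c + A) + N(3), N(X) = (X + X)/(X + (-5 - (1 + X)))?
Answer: -80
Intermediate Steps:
N(X) = -X/3 (N(X) = (2*X)/(X + (-5 + (-1 - X))) = (2*X)/(X + (-6 - X)) = (2*X)/(-6) = (2*X)*(-⅙) = -X/3)
T(a) = 1
K(c, A) = -1 + A + c (K(c, A) = (c + A) - ⅓*3 = (A + c) - 1 = -1 + A + c)
(T(2)*K(4, -5))*40 = (1*(-1 - 5 + 4))*40 = (1*(-2))*40 = -2*40 = -80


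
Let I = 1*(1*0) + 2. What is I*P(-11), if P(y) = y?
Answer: -22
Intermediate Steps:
I = 2 (I = 1*0 + 2 = 0 + 2 = 2)
I*P(-11) = 2*(-11) = -22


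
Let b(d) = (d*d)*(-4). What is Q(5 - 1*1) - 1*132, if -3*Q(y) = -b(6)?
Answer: -180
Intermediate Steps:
b(d) = -4*d² (b(d) = d²*(-4) = -4*d²)
Q(y) = -48 (Q(y) = -(-1)*(-4*6²)/3 = -(-1)*(-4*36)/3 = -(-1)*(-144)/3 = -⅓*144 = -48)
Q(5 - 1*1) - 1*132 = -48 - 1*132 = -48 - 132 = -180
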